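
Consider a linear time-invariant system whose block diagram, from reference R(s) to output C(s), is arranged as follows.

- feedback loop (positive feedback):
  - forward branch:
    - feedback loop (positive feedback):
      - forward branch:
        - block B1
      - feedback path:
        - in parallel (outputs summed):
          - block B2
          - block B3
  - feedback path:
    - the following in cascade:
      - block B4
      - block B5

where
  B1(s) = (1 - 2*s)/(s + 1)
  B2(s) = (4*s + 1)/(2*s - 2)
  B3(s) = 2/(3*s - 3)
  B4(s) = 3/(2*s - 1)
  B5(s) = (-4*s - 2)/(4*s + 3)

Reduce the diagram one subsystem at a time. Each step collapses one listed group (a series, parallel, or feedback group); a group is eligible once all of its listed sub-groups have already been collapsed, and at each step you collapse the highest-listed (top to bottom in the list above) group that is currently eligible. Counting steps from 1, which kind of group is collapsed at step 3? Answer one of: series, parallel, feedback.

1. combine B2, B3 in parallel
2. apply the feedback formula to B1, (B2+B3)
3. combine B4, B5 in series
4. collapse the loop ([B1/(1-B1*(B2+B3))] forward, (B4*B5) return)
At step 3 the group reduced is series.

Answer: series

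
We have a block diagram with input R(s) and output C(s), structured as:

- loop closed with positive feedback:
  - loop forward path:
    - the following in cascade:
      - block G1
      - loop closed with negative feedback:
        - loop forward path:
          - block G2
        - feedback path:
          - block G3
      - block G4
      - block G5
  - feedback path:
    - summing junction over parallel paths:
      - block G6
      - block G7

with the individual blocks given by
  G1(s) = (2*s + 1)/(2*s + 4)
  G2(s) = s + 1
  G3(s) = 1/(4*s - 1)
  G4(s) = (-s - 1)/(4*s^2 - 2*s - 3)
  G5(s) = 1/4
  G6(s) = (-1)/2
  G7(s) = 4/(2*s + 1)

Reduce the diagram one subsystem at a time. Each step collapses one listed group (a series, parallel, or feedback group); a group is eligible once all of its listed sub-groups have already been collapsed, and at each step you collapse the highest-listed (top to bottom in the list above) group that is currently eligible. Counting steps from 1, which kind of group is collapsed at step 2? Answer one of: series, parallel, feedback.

Answer: series

Working:
Step 1: apply the feedback formula to G2, G3
Step 2: combine G1, [G2/(1+G2*G3)], G4, G5 in series
Step 3: sum the parallel branches G6, G7
Step 4: apply the feedback formula to (G1*[G2/(1+G2*G3)]*G4*G5), (G6+G7)
Step 2: series.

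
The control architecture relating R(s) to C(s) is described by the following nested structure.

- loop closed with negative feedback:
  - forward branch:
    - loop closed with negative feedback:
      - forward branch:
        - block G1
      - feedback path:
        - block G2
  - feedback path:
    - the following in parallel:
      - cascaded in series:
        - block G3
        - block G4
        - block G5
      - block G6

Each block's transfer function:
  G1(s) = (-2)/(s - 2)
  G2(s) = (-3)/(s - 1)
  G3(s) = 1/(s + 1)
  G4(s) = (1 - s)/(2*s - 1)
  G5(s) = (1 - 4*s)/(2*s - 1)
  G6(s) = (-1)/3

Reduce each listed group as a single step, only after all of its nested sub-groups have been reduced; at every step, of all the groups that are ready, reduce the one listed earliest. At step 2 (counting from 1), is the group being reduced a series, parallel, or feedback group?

Answer: series

Working:
Step 1. reduce the feedback loop with forward G1 and return G2
Step 2. multiply G3, G4, G5 (series)
Step 3. sum the parallel branches (G3*G4*G5), G6
Step 4. reduce the feedback loop with forward [G1/(1+G1*G2)] and return ((G3*G4*G5)+G6)
Step 2: series.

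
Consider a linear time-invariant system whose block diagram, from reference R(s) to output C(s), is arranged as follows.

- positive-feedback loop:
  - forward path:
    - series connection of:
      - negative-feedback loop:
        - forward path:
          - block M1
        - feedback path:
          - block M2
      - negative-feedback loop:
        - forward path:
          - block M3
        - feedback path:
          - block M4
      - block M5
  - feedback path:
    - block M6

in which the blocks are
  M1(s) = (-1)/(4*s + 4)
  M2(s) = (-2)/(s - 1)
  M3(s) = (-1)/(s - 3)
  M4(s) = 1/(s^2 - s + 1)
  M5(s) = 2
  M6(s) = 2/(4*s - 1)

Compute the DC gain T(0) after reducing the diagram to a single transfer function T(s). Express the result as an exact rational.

1. close the feedback loop around M1, M2 = (1 - s)/(4*s^2 - 2)
2. collapse the loop (M3 forward, M4 return) = (-s^2 + s - 1)/(s^3 - 4*s^2 + 4*s - 4)
3. combine [M1/(1+M1*M2)], [M3/(1+M3*M4)], M5 in series = (s^3 - 2*s^2 + 2*s - 1)/(2*s^5 - 8*s^4 + 7*s^3 - 4*s^2 - 4*s + 4)
4. apply the feedback formula to ([M1/(1+M1*M2)]*[M3/(1+M3*M4)]*M5), M6 = (4*s^4 - 9*s^3 + 10*s^2 - 6*s + 1)/(8*s^6 - 34*s^5 + 36*s^4 - 25*s^3 - 8*s^2 + 16*s - 2)
Evaluating the step-4 result (the overall T(s)) at s = 0 gives T(0) = 1/(-2) = -1/2.

Answer: -1/2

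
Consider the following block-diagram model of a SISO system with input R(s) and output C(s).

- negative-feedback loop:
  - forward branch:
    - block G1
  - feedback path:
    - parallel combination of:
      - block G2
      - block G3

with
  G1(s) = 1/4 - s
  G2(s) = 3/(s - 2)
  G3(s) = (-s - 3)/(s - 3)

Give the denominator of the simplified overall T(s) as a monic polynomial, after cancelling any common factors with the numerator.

The answer is s^3 - 5*s^2/4 - 3*s/2 + 21/4.

Reasoning:
1. combine G2, G3 in parallel; result (-s^2 + 2*s - 3)/(s^2 - 5*s + 6)
2. close the feedback loop around G1, (G2+G3); result (-4*s^3 + 21*s^2 - 29*s + 6)/(4*s^3 - 5*s^2 - 6*s + 21)
That last expression is T(s), already simplified. Scaling its denominator by 1/4 (the reciprocal of the leading coefficient) yields the monic denominator.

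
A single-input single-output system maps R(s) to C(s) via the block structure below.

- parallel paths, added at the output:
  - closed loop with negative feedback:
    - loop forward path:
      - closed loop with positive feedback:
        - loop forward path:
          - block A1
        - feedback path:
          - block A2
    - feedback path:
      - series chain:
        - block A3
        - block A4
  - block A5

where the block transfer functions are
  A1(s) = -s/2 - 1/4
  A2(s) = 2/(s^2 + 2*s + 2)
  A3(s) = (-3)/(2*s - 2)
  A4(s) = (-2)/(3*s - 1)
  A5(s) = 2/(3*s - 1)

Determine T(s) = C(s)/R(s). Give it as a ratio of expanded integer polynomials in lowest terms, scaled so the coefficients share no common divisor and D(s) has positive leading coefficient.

Reducing step by step:

Step 1 - apply the feedback formula to A1, A2 -> (-2*s^3 - 5*s^2 - 6*s - 2)/(4*s^2 + 12*s + 10)
Step 2 - combine A3, A4 in series -> 3/(3*s^2 - 4*s + 1)
Step 3 - feedback reduction of [A1/(1-A1*A2)], (A3*A4) -> (-6*s^5 - 7*s^4 + 13*s^2 + 2*s - 2)/(12*s^4 + 14*s^3 - 29*s^2 - 46*s + 4)
Step 4 - sum the parallel branches [[A1/(1-A1*A2)]/(1+[A1/(1-A1*A2)]*(A3*A4))], A5 - this is the overall T(s), already in the required normalized form

Answer: (-18*s^6 - 15*s^5 + 31*s^4 + 67*s^3 - 65*s^2 - 100*s + 10)/(36*s^5 + 30*s^4 - 101*s^3 - 109*s^2 + 58*s - 4)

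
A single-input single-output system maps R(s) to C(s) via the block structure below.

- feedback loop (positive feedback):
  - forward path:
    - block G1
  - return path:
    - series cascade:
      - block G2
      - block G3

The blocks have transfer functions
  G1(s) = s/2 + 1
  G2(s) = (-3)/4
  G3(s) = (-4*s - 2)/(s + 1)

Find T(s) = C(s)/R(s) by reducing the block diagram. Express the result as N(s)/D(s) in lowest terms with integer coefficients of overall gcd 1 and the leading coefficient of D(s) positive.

The answer is (-2*s^2 - 6*s - 4)/(6*s^2 + 11*s + 2).

Reasoning:
(1) cascade G2, G3, giving (6*s + 3)/(2*s + 2)
(2) close the feedback loop around G1, (G2*G3); the result is T(s) itself (integer coefficients, no common factor, positive leading denominator coefficient)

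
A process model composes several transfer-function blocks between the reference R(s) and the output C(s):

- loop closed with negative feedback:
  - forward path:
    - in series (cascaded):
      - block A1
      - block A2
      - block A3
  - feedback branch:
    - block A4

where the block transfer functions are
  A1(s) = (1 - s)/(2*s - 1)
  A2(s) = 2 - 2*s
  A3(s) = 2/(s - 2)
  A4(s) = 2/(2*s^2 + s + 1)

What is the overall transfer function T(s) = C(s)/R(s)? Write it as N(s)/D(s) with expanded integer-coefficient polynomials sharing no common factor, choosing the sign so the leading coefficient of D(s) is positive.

Step 1. combine A1, A2, A3 in series = (4*s^2 - 8*s + 4)/(2*s^2 - 5*s + 2)
Step 2. feedback reduction of (A1*A2*A3), A4; the result is T(s) itself (integer coefficients, no common factor, positive leading denominator coefficient)

Final answer: (8*s^4 - 12*s^3 + 4*s^2 - 4*s + 4)/(4*s^4 - 8*s^3 + 9*s^2 - 19*s + 10)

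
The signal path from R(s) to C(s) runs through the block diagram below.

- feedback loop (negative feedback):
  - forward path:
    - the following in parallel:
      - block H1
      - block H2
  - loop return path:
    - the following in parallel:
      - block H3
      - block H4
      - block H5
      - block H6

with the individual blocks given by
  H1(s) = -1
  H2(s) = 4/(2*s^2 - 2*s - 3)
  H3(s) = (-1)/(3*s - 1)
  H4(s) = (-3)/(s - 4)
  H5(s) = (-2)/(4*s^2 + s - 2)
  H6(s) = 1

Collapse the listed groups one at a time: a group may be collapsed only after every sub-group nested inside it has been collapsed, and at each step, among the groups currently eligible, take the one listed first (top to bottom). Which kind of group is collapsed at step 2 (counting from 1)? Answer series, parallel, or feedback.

The answer is parallel.

Reasoning:
Step 1: add H1, H2 (parallel)
Step 2: sum the parallel branches H3, H4, H5, H6
Step 3: feedback reduction of (H1+H2), (H3+H4+H5+H6)
At step 2 the group reduced is parallel.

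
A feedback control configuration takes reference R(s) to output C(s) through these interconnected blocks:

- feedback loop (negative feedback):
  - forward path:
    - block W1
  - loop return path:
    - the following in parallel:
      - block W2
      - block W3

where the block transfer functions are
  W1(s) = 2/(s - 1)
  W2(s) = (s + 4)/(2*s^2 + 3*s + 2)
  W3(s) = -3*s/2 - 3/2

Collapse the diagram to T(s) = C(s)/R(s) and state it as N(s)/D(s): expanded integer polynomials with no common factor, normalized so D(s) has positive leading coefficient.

Answer: (-2*s^2 - 3*s - 2)/(2*s^3 + 7*s^2 + 7*s)

Working:
Step 1: parallel reduction of W2, W3; result (-6*s^3 - 15*s^2 - 13*s + 2)/(4*s^2 + 6*s + 4)
Step 2: feedback reduction of W1, (W2+W3), which is the overall transfer function T(s) = C(s)/R(s) in lowest terms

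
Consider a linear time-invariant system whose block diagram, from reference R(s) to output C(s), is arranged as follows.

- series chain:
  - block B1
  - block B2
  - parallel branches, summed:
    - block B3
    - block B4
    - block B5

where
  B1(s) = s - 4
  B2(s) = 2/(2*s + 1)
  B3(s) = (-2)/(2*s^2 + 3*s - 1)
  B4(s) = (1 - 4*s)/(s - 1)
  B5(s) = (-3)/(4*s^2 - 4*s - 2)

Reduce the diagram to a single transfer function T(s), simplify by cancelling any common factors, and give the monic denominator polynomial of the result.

Reducing step by step:

Step 1: reduce the parallel group B3, B4, B5; result (-32*s^5 - 8*s^4 + 70*s^3 + s^2 - 2*s - 5)/(8*s^5 - 4*s^4 - 24*s^3 + 18*s^2 + 4*s - 2)
Step 2: multiply B1, B2, (B3+B4+B5) (series); result (-32*s^6 + 120*s^5 + 102*s^4 - 279*s^3 - 6*s^2 + 3*s + 20)/(8*s^6 - 26*s^4 + 6*s^3 + 13*s^2 - 1)
The result of step 2 is T(s) in lowest terms. Its denominator has leading coefficient 8; dividing the denominator through by 8 makes it monic.

Answer: s^6 - 13*s^4/4 + 3*s^3/4 + 13*s^2/8 - 1/8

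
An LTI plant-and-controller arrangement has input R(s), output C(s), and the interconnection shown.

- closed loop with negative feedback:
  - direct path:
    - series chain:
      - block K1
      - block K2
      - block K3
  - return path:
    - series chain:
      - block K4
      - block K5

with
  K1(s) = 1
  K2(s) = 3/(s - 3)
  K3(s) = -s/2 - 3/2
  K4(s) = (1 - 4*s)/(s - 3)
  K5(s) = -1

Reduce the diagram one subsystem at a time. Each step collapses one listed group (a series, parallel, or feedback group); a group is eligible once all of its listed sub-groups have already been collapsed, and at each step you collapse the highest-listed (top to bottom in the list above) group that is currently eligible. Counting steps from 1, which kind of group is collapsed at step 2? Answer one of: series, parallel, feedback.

Reducing step by step:

(1) cascade K1, K2, K3
(2) series reduction of K4, K5
(3) close the feedback loop around (K1*K2*K3), (K4*K5)
Step 2: series.

Answer: series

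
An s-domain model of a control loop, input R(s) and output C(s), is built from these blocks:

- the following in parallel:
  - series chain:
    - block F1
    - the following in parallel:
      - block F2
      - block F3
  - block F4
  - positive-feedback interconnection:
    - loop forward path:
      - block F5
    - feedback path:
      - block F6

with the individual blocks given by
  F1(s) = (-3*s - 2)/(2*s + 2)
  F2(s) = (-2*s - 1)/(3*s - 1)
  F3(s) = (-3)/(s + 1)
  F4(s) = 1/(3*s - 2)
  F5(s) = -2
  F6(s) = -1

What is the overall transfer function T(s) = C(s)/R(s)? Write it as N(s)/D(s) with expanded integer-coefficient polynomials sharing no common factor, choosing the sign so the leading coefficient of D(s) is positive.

1. parallel reduction of F2, F3 -> (-2*s^2 - 12*s + 2)/(3*s^2 + 2*s - 1)
2. series reduction of F1, (F2+F3) -> (3*s^3 + 20*s^2 + 9*s - 2)/(3*s^3 + 5*s^2 + s - 1)
3. collapse the loop (F5 forward, F6 return) -> 2
4. combine (F1*(F2+F3)), F4, [F5/(1-F5*F6)] in parallel - this is the overall T(s), already in the required normalized form

Final answer: (27*s^4 + 75*s^3 - 22*s^2 - 33*s + 7)/(9*s^4 + 9*s^3 - 7*s^2 - 5*s + 2)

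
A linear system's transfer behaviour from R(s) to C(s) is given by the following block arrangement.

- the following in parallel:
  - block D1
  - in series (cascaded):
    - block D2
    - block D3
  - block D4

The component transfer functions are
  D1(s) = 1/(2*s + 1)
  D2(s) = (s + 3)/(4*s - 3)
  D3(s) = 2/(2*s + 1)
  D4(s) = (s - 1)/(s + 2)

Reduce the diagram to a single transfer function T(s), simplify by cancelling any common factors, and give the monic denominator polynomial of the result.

The answer is s^2 + 5*s/4 - 3/2.

Reasoning:
Step 1. series reduction of D2, D3 = (2*s + 6)/(8*s^2 - 2*s - 3)
Step 2. reduce the parallel group D1, (D2*D3), D4 = (4*s^2 - 4*s + 9)/(4*s^2 + 5*s - 6)
No further cancellation is possible in the step-2 result, so that is T(s). Its denominator becomes monic after dividing by the leading coefficient 4.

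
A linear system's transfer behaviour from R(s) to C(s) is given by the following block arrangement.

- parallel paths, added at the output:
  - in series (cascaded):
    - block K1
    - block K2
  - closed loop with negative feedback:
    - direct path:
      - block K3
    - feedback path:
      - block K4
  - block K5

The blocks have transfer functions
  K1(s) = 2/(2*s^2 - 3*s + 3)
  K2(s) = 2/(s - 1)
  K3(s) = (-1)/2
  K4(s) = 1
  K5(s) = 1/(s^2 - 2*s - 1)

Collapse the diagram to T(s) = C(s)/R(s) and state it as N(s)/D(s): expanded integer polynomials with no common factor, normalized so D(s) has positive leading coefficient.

(1) multiply K1, K2 (series) -> 4/(2*s^3 - 5*s^2 + 6*s - 3)
(2) feedback reduction of K3, K4 -> -1
(3) combine (K1*K2), [K3/(1+K3*K4)], K5 in parallel - this is the overall T(s), already in the required normalized form

Final answer: (-2*s^5 + 9*s^4 - 12*s^3 + 9*s^2 - 2*s - 10)/(2*s^5 - 9*s^4 + 14*s^3 - 10*s^2 + 3)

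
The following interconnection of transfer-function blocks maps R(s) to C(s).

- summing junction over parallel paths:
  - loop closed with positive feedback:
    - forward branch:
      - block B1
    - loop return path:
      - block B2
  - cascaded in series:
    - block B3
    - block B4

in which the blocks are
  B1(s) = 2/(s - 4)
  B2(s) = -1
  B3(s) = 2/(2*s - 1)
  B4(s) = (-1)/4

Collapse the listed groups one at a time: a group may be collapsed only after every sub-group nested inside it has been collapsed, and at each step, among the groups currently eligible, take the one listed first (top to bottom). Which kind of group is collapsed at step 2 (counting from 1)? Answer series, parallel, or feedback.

Step 1 - reduce the feedback loop with forward B1 and return B2
Step 2 - reduce the series chain B3, B4
Step 3 - combine [B1/(1-B1*B2)], (B3*B4) in parallel
At step 2 the group reduced is series.

Therefore the answer is series.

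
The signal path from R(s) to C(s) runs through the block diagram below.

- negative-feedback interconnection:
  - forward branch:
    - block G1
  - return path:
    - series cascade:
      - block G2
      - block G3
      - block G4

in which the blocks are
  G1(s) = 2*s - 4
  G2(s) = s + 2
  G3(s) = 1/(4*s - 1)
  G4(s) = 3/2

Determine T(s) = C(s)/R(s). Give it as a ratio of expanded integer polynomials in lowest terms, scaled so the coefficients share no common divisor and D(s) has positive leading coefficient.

Answer: (8*s^2 - 18*s + 4)/(3*s^2 + 4*s - 13)

Working:
Step 1. multiply G2, G3, G4 (series); result (3*s + 6)/(8*s - 2)
Step 2. close the feedback loop around G1, (G2*G3*G4) - this is the overall T(s), already in the required normalized form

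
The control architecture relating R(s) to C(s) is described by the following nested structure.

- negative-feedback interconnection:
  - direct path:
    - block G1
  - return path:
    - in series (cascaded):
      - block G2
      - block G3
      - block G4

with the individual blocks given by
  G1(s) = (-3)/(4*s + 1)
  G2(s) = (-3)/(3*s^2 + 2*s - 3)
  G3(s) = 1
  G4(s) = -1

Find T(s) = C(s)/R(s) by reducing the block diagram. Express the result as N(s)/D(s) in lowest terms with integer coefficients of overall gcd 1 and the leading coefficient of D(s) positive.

Reducing step by step:

Step 1: multiply G2, G3, G4 (series); result 3/(3*s^2 + 2*s - 3)
Step 2: apply the feedback formula to G1, (G2*G3*G4) - this is the overall T(s), already in the required normalized form

Answer: (-9*s^2 - 6*s + 9)/(12*s^3 + 11*s^2 - 10*s - 12)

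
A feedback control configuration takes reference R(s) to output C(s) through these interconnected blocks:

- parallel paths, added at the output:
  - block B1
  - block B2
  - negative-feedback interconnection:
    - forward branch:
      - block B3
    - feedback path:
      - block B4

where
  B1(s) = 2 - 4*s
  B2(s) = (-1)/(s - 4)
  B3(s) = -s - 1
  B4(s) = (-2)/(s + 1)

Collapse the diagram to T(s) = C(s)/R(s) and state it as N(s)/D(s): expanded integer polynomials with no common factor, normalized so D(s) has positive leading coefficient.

Answer: (-13*s^2 + 57*s - 23)/(3*s - 12)

Working:
(1) collapse the loop (B3 forward, B4 return), giving -s/3 - 1/3
(2) add B1, B2, [B3/(1+B3*B4)] (parallel); the result is T(s) itself (integer coefficients, no common factor, positive leading denominator coefficient)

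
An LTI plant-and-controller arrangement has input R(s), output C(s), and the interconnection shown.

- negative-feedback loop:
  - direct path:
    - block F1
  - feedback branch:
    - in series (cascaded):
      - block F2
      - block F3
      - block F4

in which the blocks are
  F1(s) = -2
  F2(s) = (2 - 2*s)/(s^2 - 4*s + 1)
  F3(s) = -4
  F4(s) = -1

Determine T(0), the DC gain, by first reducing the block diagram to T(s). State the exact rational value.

Answer: 2/15

Working:
Step 1 - multiply F2, F3, F4 (series): (8 - 8*s)/(s^2 - 4*s + 1)
Step 2 - apply the feedback formula to F1, (F2*F3*F4): (-2*s^2 + 8*s - 2)/(s^2 + 12*s - 15)
Evaluating the step-2 result (the overall T(s)) at s = 0 gives T(0) = -2/(-15) = 2/15.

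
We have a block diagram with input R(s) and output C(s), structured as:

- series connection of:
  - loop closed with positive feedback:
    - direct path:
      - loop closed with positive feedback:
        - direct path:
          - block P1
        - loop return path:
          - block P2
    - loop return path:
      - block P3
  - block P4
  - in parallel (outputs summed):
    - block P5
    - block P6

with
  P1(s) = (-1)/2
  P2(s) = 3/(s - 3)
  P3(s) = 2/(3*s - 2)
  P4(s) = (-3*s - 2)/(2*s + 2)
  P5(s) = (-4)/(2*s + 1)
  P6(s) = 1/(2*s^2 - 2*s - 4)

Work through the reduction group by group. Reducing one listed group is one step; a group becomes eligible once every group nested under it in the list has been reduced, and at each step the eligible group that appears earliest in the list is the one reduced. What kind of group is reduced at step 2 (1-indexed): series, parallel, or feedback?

The answer is feedback.

Reasoning:
Step 1. collapse the loop (P1 forward, P2 return)
Step 2. collapse the loop ([P1/(1-P1*P2)] forward, P3 return)
Step 3. add P5, P6 (parallel)
Step 4. reduce the series chain [[P1/(1-P1*P2)]/(1-[P1/(1-P1*P2)]*P3)], P4, (P5+P6)
The group at step 2 is a feedback group.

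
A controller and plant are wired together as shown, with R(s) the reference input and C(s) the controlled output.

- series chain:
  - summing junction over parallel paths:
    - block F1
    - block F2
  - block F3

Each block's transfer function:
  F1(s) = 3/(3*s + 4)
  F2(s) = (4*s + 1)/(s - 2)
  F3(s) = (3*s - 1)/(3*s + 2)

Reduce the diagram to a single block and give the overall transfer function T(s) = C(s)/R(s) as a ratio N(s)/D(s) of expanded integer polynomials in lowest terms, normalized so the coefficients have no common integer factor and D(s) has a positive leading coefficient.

Answer: (36*s^3 + 54*s^2 - 28*s + 2)/(9*s^3 - 28*s - 16)

Working:
1. add F1, F2 (parallel): (12*s^2 + 22*s - 2)/(3*s^2 - 2*s - 8)
2. multiply (F1+F2), F3 (series): this yields T(s), and no further normalization is needed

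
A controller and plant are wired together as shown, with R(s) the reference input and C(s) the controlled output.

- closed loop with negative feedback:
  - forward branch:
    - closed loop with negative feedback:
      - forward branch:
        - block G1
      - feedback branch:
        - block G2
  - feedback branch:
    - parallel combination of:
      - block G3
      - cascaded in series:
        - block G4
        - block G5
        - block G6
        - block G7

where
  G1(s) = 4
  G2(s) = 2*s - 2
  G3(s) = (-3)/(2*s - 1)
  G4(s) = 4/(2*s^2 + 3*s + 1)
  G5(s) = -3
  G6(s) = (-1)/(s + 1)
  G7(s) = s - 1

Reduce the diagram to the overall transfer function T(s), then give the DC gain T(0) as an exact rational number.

Answer: -4/43

Working:
Step 1 - reduce the feedback loop with forward G1 and return G2 gives 4/(8*s - 7)
Step 2 - series reduction of G4, G5, G6, G7 gives (12*s - 12)/(2*s^3 + 5*s^2 + 4*s + 1)
Step 3 - combine G3, (G4*G5*G6*G7) in parallel gives (-6*s^3 + 9*s^2 - 48*s + 9)/(4*s^4 + 8*s^3 + 3*s^2 - 2*s - 1)
Step 4 - feedback reduction of [G1/(1+G1*G2)], (G3+(G4*G5*G6*G7)) gives (16*s^4 + 32*s^3 + 12*s^2 - 8*s - 4)/(32*s^5 + 36*s^4 - 56*s^3 - s^2 - 186*s + 43)
DC gain: substitute s = 0 into T(s) from step 4: T(0) = -4/43.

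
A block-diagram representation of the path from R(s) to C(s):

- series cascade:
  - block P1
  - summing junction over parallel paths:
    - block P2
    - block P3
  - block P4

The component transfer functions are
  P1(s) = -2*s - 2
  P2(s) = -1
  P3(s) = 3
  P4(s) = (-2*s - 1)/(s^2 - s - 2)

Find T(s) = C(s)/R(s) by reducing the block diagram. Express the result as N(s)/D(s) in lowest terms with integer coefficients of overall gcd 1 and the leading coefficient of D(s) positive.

(1) reduce the parallel group P2, P3 -> 2
(2) series reduction of P1, (P2+P3), P4, which is the overall transfer function T(s) = C(s)/R(s) in lowest terms

Final answer: (8*s + 4)/(s - 2)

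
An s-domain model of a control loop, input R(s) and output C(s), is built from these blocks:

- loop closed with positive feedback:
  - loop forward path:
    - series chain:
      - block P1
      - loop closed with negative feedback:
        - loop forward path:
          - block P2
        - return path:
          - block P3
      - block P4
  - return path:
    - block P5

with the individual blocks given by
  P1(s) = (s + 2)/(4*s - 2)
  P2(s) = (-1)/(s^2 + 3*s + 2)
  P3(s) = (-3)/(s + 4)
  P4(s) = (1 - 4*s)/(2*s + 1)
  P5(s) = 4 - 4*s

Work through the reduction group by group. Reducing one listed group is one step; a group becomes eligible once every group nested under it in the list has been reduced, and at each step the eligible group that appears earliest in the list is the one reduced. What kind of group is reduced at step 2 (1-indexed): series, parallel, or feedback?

Step 1 - reduce the feedback loop with forward P2 and return P3
Step 2 - combine P1, [P2/(1+P2*P3)], P4 in series
Step 3 - collapse the loop ((P1*[P2/(1+P2*P3)]*P4) forward, P5 return)
Step 2: series.

Hence the answer: series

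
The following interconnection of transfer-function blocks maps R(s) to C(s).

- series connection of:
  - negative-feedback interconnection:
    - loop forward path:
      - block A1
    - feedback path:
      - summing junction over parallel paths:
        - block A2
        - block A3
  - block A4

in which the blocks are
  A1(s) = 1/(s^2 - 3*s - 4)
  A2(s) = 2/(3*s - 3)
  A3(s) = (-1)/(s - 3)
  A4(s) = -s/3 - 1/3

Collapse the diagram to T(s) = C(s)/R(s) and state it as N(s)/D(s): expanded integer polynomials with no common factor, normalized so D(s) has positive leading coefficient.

Answer: (-s^3 + 3*s^2 + s - 3)/(3*s^4 - 21*s^3 + 33*s^2 + 20*s - 39)

Working:
Step 1. parallel reduction of A2, A3: (-s - 3)/(3*s^2 - 12*s + 9)
Step 2. reduce the feedback loop with forward A1 and return (A2+A3): (3*s^2 - 12*s + 9)/(3*s^4 - 21*s^3 + 33*s^2 + 20*s - 39)
Step 3. cascade [A1/(1+A1*(A2+A3))], A4, giving the overall T(s)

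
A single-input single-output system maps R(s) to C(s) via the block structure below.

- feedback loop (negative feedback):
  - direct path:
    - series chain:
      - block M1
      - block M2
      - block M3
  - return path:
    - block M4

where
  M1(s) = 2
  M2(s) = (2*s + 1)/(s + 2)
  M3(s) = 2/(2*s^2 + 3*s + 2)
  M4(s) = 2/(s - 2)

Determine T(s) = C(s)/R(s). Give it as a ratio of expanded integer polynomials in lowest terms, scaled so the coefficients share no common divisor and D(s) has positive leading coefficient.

Answer: (8*s^2 - 12*s - 8)/(2*s^4 + 3*s^3 - 6*s^2 + 4*s)

Working:
1. multiply M1, M2, M3 (series); result (8*s + 4)/(2*s^3 + 7*s^2 + 8*s + 4)
2. close the feedback loop around (M1*M2*M3), M4; the result is T(s) itself (integer coefficients, no common factor, positive leading denominator coefficient)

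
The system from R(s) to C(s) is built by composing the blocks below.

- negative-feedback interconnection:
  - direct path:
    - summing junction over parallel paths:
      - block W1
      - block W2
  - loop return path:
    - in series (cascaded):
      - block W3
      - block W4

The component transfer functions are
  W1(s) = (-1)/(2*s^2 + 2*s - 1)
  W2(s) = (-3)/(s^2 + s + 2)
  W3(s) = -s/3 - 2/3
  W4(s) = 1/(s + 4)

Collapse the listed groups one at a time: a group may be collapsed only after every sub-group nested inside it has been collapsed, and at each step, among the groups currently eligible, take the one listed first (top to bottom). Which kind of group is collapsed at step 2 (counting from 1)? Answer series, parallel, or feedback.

Step 1: reduce the parallel group W1, W2
Step 2: reduce the series chain W3, W4
Step 3: close the feedback loop around (W1+W2), (W3*W4)
Step 2: series.

Answer: series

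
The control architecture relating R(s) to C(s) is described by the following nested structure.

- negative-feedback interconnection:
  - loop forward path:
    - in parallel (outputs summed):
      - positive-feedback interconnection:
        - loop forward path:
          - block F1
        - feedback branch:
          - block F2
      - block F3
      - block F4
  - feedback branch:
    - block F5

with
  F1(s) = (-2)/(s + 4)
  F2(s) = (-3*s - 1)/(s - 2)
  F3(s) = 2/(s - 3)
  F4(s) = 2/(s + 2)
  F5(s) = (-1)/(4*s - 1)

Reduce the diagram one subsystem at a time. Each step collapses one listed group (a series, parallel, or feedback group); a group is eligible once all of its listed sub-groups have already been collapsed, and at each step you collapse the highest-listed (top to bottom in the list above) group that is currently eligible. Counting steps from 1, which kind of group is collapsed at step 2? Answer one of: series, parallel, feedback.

Answer: parallel

Working:
Step 1. reduce the feedback loop with forward F1 and return F2
Step 2. parallel reduction of [F1/(1-F1*F2)], F3, F4
Step 3. collapse the loop (([F1/(1-F1*F2)]+F3+F4) forward, F5 return)
So the answer for step 2 is parallel.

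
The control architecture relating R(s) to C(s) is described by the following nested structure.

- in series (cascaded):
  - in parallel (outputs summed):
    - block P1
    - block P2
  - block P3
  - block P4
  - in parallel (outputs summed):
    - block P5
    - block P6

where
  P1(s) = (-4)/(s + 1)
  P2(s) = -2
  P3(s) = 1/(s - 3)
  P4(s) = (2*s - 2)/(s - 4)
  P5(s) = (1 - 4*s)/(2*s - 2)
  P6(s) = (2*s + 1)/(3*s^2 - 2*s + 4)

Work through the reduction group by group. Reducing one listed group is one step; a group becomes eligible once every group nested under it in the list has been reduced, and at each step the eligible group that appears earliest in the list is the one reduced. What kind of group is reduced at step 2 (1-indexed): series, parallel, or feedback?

Step 1. combine P1, P2 in parallel
Step 2. parallel reduction of P5, P6
Step 3. reduce the series chain (P1+P2), P3, P4, (P5+P6)
Step 2 collapses a parallel group.

Answer: parallel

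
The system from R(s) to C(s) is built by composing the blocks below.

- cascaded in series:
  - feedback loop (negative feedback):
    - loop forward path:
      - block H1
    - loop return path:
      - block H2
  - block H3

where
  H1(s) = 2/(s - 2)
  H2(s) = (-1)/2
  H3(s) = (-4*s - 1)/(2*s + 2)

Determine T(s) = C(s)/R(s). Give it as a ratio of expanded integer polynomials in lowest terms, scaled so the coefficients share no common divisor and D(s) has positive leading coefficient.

The answer is (-4*s - 1)/(s^2 - 2*s - 3).

Reasoning:
Step 1: feedback reduction of H1, H2 gives 2/(s - 3)
Step 2: multiply [H1/(1+H1*H2)], H3 (series) - this is the overall T(s), already in the required normalized form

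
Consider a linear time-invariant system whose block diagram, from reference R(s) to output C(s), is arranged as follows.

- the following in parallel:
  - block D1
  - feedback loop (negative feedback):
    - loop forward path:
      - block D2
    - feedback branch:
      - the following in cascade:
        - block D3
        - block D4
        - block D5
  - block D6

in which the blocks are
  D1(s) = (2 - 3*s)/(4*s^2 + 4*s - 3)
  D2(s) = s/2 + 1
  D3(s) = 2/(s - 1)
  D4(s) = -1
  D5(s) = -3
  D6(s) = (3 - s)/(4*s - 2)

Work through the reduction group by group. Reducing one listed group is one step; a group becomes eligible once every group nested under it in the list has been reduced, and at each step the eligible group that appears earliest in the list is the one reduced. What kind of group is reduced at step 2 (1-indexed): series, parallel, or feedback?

The answer is feedback.

Reasoning:
Step 1: multiply D3, D4, D5 (series)
Step 2: apply the feedback formula to D2, (D3*D4*D5)
Step 3: add D1, [D2/(1+D2*(D3*D4*D5))], D6 (parallel)
At step 2 the group reduced is feedback.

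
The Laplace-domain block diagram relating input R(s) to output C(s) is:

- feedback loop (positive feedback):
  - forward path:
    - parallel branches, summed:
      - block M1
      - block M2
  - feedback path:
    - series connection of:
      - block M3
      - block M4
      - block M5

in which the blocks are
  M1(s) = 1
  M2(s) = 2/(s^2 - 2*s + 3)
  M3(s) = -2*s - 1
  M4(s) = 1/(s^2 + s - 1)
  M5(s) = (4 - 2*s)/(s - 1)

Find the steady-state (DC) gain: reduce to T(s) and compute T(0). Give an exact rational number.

First reduce the diagram to T(s).

(1) parallel reduction of M1, M2, giving (s^2 - 2*s + 5)/(s^2 - 2*s + 3)
(2) reduce the series chain M3, M4, M5, giving (4*s^2 - 6*s - 4)/(s^3 - 2*s + 1)
(3) reduce the feedback loop with forward (M1+M2) and return (M3*M4*M5), giving (s^5 - 2*s^4 + 3*s^3 + 5*s^2 - 12*s + 5)/(s^5 - 6*s^4 + 15*s^3 - 23*s^2 + 14*s + 23)
Evaluating the step-3 result (the overall T(s)) at s = 0 gives T(0) = 5/23.

Answer: 5/23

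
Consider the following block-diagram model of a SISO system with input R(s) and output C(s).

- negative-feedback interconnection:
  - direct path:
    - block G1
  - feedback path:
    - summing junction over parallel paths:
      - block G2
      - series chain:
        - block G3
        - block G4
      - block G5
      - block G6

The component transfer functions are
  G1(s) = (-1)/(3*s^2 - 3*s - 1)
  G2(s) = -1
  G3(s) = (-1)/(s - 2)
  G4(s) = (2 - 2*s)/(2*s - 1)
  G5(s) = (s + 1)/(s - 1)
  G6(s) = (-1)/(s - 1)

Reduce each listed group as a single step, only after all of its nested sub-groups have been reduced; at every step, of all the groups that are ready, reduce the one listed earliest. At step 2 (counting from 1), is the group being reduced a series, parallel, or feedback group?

Answer: parallel

Working:
Step 1. series reduction of G3, G4
Step 2. add G2, (G3*G4), G5, G6 (parallel)
Step 3. collapse the loop (G1 forward, (G2+(G3*G4)+G5+G6) return)
Step 2: parallel.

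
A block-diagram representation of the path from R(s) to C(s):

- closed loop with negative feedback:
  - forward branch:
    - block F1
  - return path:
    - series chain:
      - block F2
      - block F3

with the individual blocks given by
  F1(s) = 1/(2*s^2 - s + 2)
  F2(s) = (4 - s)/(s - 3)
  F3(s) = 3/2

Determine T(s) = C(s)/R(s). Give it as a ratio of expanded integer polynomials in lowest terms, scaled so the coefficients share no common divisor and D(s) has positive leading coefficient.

Step 1: cascade F2, F3: (12 - 3*s)/(2*s - 6)
Step 2: reduce the feedback loop with forward F1 and return (F2*F3): this yields T(s), and no further normalization is needed

Hence the answer: (2*s - 6)/(4*s^3 - 14*s^2 + 7*s)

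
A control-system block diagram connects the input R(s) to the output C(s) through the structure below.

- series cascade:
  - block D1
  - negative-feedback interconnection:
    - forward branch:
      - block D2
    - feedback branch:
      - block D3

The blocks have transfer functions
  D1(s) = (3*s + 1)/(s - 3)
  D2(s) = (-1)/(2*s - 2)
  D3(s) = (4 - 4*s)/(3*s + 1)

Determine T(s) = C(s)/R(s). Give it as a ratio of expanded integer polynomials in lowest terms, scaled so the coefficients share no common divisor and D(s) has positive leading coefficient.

Step 1. reduce the feedback loop with forward D2 and return D3; result (-3*s - 1)/(6*s^2 - 6)
Step 2. multiply D1, [D2/(1+D2*D3)] (series); the result is T(s) itself (integer coefficients, no common factor, positive leading denominator coefficient)

Final answer: (-9*s^2 - 6*s - 1)/(6*s^3 - 18*s^2 - 6*s + 18)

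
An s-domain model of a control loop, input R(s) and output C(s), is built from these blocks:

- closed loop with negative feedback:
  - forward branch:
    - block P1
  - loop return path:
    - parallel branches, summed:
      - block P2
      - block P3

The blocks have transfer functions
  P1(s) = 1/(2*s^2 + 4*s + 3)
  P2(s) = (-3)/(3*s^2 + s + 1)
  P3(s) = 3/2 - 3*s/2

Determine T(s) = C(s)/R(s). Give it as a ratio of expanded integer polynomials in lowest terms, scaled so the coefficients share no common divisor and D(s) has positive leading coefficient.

Answer: (6*s^2 + 2*s + 2)/(12*s^4 + 19*s^3 + 36*s^2 + 14*s + 3)

Working:
Step 1: reduce the parallel group P2, P3 = (-9*s^3 + 6*s^2 - 3)/(6*s^2 + 2*s + 2)
Step 2: close the feedback loop around P1, (P2+P3): this yields T(s), and no further normalization is needed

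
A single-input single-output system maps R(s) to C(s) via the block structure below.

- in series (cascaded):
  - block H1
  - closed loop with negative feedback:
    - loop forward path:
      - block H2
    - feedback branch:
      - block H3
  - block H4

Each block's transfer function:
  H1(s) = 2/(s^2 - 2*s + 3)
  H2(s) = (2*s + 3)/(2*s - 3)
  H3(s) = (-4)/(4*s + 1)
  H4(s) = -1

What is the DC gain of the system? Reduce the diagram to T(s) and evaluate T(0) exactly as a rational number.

Step 1 - close the feedback loop around H2, H3, giving (8*s^2 + 14*s + 3)/(8*s^2 - 18*s - 15)
Step 2 - combine H1, [H2/(1+H2*H3)], H4 in series, giving (-16*s^2 - 28*s - 6)/(8*s^4 - 34*s^3 + 45*s^2 - 24*s - 45)
DC gain: substitute s = 0 into T(s) from step 2: T(0) = -6/(-45) = 2/15.

Answer: 2/15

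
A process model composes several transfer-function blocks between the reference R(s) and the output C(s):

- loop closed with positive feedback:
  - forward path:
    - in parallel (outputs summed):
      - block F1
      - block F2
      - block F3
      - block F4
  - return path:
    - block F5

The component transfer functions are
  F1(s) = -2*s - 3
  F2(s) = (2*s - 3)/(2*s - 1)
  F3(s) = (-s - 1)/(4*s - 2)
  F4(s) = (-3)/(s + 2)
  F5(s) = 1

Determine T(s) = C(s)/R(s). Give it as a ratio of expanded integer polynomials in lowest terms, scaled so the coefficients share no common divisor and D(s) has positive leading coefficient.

Reducing step by step:

Step 1. sum the parallel branches F1, F2, F3, F4, giving (-8*s^3 - 21*s^2 - 23*s + 4)/(4*s^2 + 6*s - 4)
Step 2. close the feedback loop around (F1+F2+F3+F4), F5; the result is T(s) itself (integer coefficients, no common factor, positive leading denominator coefficient)

Answer: (-8*s^3 - 21*s^2 - 23*s + 4)/(8*s^3 + 25*s^2 + 29*s - 8)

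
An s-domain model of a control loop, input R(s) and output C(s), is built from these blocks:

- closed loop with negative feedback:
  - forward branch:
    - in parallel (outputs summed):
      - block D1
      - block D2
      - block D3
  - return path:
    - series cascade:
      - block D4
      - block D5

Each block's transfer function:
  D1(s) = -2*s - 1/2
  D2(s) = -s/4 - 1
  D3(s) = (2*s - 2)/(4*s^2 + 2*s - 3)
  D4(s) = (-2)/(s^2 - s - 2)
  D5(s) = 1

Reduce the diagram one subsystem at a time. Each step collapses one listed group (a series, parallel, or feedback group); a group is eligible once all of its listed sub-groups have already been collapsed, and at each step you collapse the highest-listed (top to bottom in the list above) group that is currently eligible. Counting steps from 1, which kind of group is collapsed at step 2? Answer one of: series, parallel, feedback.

Step 1. add D1, D2, D3 (parallel)
Step 2. reduce the series chain D4, D5
Step 3. close the feedback loop around (D1+D2+D3), (D4*D5)
Step 2: series.

Answer: series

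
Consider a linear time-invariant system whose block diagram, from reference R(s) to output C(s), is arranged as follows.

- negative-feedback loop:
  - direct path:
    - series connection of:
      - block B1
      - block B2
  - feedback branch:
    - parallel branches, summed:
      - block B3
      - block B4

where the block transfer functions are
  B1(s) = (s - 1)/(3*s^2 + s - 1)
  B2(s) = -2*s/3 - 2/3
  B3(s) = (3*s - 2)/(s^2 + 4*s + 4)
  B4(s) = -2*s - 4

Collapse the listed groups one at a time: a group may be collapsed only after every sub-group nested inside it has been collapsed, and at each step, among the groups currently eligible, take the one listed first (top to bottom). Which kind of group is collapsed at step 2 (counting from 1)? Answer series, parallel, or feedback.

(1) combine B1, B2 in series
(2) add B3, B4 (parallel)
(3) close the feedback loop around (B1*B2), (B3+B4)
Step 2: parallel.

Hence the answer: parallel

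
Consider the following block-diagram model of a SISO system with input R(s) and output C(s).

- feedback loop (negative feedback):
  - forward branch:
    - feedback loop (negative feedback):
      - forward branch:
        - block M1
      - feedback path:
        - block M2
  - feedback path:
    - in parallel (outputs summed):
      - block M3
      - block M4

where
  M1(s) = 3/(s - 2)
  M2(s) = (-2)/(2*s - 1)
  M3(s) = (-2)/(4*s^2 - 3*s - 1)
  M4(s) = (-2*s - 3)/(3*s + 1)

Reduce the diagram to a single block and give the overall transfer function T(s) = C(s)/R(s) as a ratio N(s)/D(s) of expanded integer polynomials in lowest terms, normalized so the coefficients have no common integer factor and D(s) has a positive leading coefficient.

Step 1. apply the feedback formula to M1, M2 gives (6*s - 3)/(2*s^2 - 5*s - 4)
Step 2. sum the parallel branches M3, M4 gives (-8*s^3 - 6*s^2 + 5*s + 1)/(12*s^3 - 5*s^2 - 6*s - 1)
Step 3. apply the feedback formula to [M1/(1+M1*M2)], (M3+M4); the result is T(s) itself (integer coefficients, no common factor, positive leading denominator coefficient)

Final answer: (72*s^4 - 66*s^3 - 21*s^2 + 12*s + 3)/(24*s^5 - 118*s^4 - 47*s^3 + 96*s^2 + 20*s + 1)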